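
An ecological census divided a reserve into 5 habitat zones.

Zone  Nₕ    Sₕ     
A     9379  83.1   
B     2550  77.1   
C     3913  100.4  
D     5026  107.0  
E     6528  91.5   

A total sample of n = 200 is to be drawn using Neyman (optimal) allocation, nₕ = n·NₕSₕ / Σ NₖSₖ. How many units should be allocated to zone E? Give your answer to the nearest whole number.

Σ NₕSₕ = 9379·83.1 + 2550·77.1 + 3913·100.4 + 5026·107.0 + 6528·91.5 = 2503959.1.
Share for E: 597312/2503959.1 = 0.23855.
n_E = 200 × 0.23855 = 47.709... → 48.

48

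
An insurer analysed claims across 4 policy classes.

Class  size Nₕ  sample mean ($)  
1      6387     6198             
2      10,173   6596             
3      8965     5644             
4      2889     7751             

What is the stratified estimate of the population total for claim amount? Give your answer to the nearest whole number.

Population total = Σ Nₕ·x̄ₕ (each stratum's size times its mean).
6387·6198 + 10173·6596 + 8965·5644 + 2889·7751 = 39586626 + 67101108 + 50598460 + 22392639 = 179678833.

179678833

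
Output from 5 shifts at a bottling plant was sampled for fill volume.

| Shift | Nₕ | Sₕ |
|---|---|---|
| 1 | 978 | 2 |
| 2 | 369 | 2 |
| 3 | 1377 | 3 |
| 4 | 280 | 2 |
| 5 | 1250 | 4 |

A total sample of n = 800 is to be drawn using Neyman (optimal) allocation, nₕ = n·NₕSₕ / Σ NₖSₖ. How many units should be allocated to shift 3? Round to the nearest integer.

267

1: NₕSₕ = 978·2 = 1956
2: NₕSₕ = 369·2 = 738
3: NₕSₕ = 1377·3 = 4131
4: NₕSₕ = 280·2 = 560
5: NₕSₕ = 1250·4 = 5000
Σ NₕSₕ = 12385.
n_3 = 800·4131/12385 = 266.839... → 267.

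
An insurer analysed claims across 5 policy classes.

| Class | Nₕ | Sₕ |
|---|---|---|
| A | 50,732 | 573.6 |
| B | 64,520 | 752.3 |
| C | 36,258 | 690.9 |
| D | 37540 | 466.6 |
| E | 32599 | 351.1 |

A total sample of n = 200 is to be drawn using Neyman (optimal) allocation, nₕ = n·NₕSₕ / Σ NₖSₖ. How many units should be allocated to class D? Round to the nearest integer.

Σ NₕSₕ = 50732·573.6 + 64520·752.3 + 36258·690.9 + 37540·466.6 + 32599·351.1 = 131650596.3.
Share for D: 17516164/131650596.3 = 0.13305.
n_D = 200 × 0.13305 = 26.610... → 27.

27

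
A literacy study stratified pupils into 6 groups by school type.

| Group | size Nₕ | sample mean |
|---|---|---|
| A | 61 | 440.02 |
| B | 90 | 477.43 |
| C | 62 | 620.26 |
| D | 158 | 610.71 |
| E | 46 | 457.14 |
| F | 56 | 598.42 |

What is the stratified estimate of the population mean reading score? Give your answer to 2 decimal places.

548.20

x̄_st = (Σ Nₕx̄ₕ) / (Σ Nₕ) = (61·440.02 + 90·477.43 + 62·620.26 + 158·610.71 + 46·457.14 + 56·598.42) / 473
= 259298.18 / 473 = 548.1991... → 548.20.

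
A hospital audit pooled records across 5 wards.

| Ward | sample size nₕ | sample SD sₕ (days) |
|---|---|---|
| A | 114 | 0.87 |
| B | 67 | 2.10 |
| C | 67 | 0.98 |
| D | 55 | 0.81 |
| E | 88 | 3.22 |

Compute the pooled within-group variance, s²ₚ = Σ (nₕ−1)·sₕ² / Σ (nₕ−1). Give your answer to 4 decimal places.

A: (114−1)·0.87² = 113·0.7569 = 85.5297
B: (67−1)·2.10² = 66·4.41 = 291.06
C: (67−1)·0.98² = 66·0.9604 = 63.3864
D: (55−1)·0.81² = 54·0.6561 = 35.4294
E: (88−1)·3.22² = 87·10.3684 = 902.0508
Numerator = 1377.4563; denominator = Σ(nₕ−1) = 386.
s²ₚ = 1377.4563/386 = 3.568540... → 3.5685.

3.5685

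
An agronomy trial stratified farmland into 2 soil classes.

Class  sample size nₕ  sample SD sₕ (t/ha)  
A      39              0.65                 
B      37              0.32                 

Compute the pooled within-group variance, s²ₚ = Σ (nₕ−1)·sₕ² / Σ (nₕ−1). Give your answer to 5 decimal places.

Degrees of freedom: 38 + 36 = 74.
Σ(nₕ−1)sₕ² = 38·0.4225 + 36·0.1024 = 19.7414.
s²ₚ = 19.7414 / 74 = 0.2667757... → 0.26678.

0.26678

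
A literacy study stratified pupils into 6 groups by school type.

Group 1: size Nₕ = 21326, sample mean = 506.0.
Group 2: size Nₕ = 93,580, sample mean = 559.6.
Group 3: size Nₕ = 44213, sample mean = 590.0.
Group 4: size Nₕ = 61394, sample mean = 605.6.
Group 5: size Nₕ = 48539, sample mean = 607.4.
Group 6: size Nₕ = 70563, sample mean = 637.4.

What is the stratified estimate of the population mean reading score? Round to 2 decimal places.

x̄_st = (Σ Nₕx̄ₕ) / (Σ Nₕ) = (21326·506.0 + 93580·559.6 + 44213·590.0 + 61394·605.6 + 48539·607.4 + 70563·637.4) / 339615
= 200883645.2 / 339615 = 591.5040... → 591.50.

591.50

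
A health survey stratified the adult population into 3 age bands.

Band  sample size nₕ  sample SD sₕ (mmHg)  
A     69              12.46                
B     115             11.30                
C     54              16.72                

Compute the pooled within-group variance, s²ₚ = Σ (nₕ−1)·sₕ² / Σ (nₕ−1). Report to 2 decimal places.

169.92

Degrees of freedom: 68 + 114 + 53 = 235.
Σ(nₕ−1)sₕ² = 68·155.2516 + 114·127.69 + 53·279.5584 = 39930.364.
s²ₚ = 39930.364 / 235 = 169.9164... → 169.92.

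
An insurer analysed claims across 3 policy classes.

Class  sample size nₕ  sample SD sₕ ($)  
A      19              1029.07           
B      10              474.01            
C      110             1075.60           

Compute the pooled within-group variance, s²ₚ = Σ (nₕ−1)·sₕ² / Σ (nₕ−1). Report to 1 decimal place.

Degrees of freedom: 18 + 9 + 109 = 136.
Σ(nₕ−1)sₕ² = 18·1058985.0649 + 9·224685.4801 + 109·1156915.36 = 147187674.7291.
s²ₚ = 147187674.7291 / 136 = 1082262.314... → 1082262.3.

1082262.3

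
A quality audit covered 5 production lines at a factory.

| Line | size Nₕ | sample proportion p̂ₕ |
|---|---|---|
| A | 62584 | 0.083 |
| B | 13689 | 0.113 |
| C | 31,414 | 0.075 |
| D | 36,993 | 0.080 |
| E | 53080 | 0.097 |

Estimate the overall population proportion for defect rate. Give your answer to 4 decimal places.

N = 62584 + 13689 + 31414 + 36993 + 53080 = 197760.
Overall proportion = Σ (Nₕ/N)·p̂ₕ.
Σ Nₕp̂ₕ = 5194.472 + 1546.857 + 2356.05 + 2959.44 + 5148.76 = 17205.579.
17205.579 / 197760 = 0.087002... → 0.0870.

0.0870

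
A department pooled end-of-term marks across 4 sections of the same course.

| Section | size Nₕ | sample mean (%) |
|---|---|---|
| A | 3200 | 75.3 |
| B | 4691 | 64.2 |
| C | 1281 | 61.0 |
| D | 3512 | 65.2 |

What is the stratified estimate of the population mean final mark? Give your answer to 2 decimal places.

N = 12684; weights Wₕ = Nₕ/N = (0.2523, 0.3698, 0.1010, 0.2769).
x̄_st = Σ Wₕ·x̄ₕ = 0.2523·75.3 + 0.3698·64.2 + 0.1010·61.0 + 0.2769·65.2 ≈ 66.9541...
→ 66.95.

66.95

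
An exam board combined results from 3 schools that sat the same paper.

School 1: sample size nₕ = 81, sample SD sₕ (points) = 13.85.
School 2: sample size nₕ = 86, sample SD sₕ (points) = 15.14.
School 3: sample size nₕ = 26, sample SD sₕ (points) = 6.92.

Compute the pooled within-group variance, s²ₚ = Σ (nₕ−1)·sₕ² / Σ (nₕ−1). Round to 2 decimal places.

1: (81−1)·13.85² = 80·191.8225 = 15345.8
2: (86−1)·15.14² = 85·229.2196 = 19483.666
3: (26−1)·6.92² = 25·47.8864 = 1197.16
Numerator = 36026.626; denominator = Σ(nₕ−1) = 190.
s²ₚ = 36026.626/190 = 189.6138... → 189.61.

189.61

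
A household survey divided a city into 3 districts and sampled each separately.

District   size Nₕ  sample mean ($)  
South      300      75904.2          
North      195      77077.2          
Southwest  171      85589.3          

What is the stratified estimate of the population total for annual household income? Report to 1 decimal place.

52437084.3

South: 300·75904.2 = 22771260
North: 195·77077.2 = 15030054
Southwest: 171·85589.3 = 14635770.3
τ̂ = Σ Nₕx̄ₕ = 52437084.3.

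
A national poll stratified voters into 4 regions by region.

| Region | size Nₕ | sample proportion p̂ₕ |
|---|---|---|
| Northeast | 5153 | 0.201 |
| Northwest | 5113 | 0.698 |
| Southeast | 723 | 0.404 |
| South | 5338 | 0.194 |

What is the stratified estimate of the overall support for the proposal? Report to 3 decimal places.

N = 5153 + 5113 + 723 + 5338 = 16327.
Overall proportion = Σ (Nₕ/N)·p̂ₕ.
Σ Nₕp̂ₕ = 1035.753 + 3568.874 + 292.092 + 1035.572 = 5932.291.
5932.291 / 16327 = 0.36334... → 0.363.

0.363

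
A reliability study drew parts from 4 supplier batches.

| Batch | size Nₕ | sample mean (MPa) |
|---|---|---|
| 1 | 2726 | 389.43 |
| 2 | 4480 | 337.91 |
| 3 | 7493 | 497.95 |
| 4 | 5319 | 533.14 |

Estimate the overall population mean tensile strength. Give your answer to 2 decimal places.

N = 2726 + 4480 + 7493 + 5319 = 20018.
Weight each subgroup mean by Nₕ/N and sum.
Σ Nₕx̄ₕ = 2726·389.43 + 4480·337.91 + 7493·497.95 + 5319·533.14 = 1061586.18 + 1513836.8 + 3731139.35 + 2835771.66 = 9142333.99.
Divide by N: 9142333.99 / 20018 = 456.7057... → 456.71.

456.71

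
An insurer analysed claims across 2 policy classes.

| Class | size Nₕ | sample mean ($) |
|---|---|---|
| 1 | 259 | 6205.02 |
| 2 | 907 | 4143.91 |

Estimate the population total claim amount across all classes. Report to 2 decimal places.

5365626.55

Population total = Σ Nₕ·x̄ₕ (each stratum's size times its mean).
259·6205.02 + 907·4143.91 = 1607100.18 + 3758526.37 = 5365626.55.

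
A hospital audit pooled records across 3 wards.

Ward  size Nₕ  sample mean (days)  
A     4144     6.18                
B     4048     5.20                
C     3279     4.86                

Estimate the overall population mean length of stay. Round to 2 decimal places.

N = 11471; weights Wₕ = Nₕ/N = (0.3613, 0.3529, 0.2859).
x̄_st = Σ Wₕ·x̄ₕ = 0.3613·6.18 + 0.3529·5.20 + 0.2859·4.86 ≈ 5.4568...
→ 5.46.

5.46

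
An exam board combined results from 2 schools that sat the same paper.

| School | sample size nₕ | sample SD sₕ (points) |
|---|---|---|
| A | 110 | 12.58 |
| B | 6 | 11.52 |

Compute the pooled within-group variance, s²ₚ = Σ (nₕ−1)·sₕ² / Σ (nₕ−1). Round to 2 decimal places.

Degrees of freedom: 109 + 5 = 114.
Σ(nₕ−1)sₕ² = 109·158.2564 + 5·132.7104 = 17913.4996.
s²ₚ = 17913.4996 / 114 = 157.1360... → 157.14.

157.14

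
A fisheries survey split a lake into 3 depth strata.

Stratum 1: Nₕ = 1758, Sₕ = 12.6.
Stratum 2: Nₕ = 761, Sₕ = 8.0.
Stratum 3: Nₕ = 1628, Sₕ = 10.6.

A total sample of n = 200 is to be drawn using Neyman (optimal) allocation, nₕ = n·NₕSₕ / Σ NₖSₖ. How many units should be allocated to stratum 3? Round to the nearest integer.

1: NₕSₕ = 1758·12.6 = 22150.8
2: NₕSₕ = 761·8.0 = 6088
3: NₕSₕ = 1628·10.6 = 17256.8
Σ NₕSₕ = 45495.6.
n_3 = 200·17256.8/45495.6 = 75.861... → 76.

76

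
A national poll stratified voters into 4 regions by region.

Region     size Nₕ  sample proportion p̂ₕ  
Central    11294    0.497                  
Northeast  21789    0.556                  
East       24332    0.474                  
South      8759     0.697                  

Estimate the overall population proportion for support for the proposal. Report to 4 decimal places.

N = 11294 + 21789 + 24332 + 8759 = 66174.
Overall proportion = Σ (Nₕ/N)·p̂ₕ.
Σ Nₕp̂ₕ = 5613.118 + 12114.684 + 11533.368 + 6105.023 = 35366.193.
35366.193 / 66174 = 0.534442... → 0.5344.

0.5344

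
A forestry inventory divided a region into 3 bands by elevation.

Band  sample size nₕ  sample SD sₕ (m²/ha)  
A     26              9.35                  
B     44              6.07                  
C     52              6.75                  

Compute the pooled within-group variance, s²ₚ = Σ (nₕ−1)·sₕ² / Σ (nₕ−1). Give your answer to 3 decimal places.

Degrees of freedom: 25 + 43 + 51 = 119.
Σ(nₕ−1)sₕ² = 25·87.4225 + 43·36.8449 + 51·45.5625 = 6093.5807.
s²ₚ = 6093.5807 / 119 = 51.20656... → 51.207.

51.207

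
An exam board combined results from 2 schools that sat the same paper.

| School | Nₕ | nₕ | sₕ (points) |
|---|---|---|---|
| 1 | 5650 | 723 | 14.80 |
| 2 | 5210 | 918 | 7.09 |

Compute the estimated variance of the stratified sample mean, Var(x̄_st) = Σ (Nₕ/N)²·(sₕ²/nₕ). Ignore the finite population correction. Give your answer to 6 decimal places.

0.094604

N = 10860. Term for each stratum: Wₕ²sₕ²/nₕ.
Var(x̄_st) = 0.082001610 + 0.012602758 = 0.094604368 → 0.094604.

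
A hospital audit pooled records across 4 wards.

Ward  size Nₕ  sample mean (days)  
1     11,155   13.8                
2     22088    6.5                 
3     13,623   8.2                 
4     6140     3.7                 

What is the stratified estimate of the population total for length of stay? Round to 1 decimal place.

431937.6

Estimate total by summing Nₕ·x̄ₕ over strata.
11155·13.8 + 22088·6.5 + 13623·8.2 + 6140·3.7 = 153939 + 143572 + 111708.6 + 22718 = 431937.6.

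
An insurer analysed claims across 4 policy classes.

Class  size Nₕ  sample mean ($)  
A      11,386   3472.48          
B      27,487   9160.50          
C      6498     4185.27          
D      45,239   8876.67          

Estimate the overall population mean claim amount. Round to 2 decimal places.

7947.25

N = 90610; weights Wₕ = Nₕ/N = (0.1257, 0.3034, 0.0717, 0.4993).
x̄_st = Σ Wₕ·x̄ₕ = 0.1257·3472.48 + 0.3034·9160.50 + 0.0717·4185.27 + 0.4993·8876.67 ≈ 7947.2451...
→ 7947.25.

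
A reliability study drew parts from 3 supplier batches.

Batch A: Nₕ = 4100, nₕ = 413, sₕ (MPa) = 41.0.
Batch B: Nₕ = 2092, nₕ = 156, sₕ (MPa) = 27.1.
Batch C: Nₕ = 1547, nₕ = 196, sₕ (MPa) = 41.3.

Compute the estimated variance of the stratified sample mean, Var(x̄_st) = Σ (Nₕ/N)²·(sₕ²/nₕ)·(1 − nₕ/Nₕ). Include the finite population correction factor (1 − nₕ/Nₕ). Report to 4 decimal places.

N = 7739. Term for each stratum: Wₕ²sₕ²/nₕ·(1−nₕ/Nₕ).
Var(x̄_st) = 1.0273182 + 0.3183547 + 0.3036827 = 1.6493556 → 1.6494.

1.6494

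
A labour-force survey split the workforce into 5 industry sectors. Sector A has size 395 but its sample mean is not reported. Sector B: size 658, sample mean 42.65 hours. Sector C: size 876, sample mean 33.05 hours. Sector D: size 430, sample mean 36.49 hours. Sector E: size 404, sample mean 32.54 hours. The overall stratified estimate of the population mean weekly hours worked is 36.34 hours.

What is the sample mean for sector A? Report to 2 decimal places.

N = 395 + 658 + 876 + 430 + 404 = 2763.
Overall total = μ·N = 36.34·2763 = 100407.42.
Subtract the known strata: 658·42.65 + 876·33.05 + 430·36.49 + 404·32.54 = 85852.36.
Remaining total for sector A: 100407.42 − 85852.36 = 14555.06.
Divide by its size: 14555.06 / 395 = 36.8483... → 36.85.

36.85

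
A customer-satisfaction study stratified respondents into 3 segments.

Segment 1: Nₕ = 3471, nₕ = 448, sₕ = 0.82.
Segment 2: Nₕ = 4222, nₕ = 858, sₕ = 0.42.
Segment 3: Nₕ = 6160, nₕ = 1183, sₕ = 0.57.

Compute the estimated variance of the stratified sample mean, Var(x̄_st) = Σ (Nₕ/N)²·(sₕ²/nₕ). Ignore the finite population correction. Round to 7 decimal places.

0.0001676

N = 13853; Wₕ = Nₕ/N.
segment 1: (3471/13853)²·0.82²/448 = 0.0000942261
segment 2: (4222/13853)²·0.42²/858 = 0.0000190968
segment 3: (6160/13853)²·0.57²/1183 = 0.0000543049
Sum = 0.0001676277 → 0.0001676.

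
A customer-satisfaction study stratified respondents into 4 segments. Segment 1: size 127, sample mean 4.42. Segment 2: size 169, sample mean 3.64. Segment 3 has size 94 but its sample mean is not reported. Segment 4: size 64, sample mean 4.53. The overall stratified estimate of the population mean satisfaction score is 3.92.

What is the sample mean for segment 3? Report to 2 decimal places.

N = 127 + 169 + 94 + 64 = 454.
Overall total = μ·N = 3.92·454 = 1779.68.
Subtract the known strata: 127·4.42 + 169·3.64 + 64·4.53 = 1466.42.
Remaining total for segment 3: 1779.68 − 1466.42 = 313.26.
Divide by its size: 313.26 / 94 = 3.3326... → 3.33.

3.33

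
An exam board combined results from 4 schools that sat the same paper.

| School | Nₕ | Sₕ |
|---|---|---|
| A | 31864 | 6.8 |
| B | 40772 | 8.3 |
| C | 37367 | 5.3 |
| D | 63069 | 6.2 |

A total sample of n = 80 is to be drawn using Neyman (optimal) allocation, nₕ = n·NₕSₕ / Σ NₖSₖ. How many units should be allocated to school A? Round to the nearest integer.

15

A: NₕSₕ = 31864·6.8 = 216675.2
B: NₕSₕ = 40772·8.3 = 338407.6
C: NₕSₕ = 37367·5.3 = 198045.1
D: NₕSₕ = 63069·6.2 = 391027.8
Σ NₕSₕ = 1144155.7.
n_A = 80·216675.2/1144155.7 = 15.150... → 15.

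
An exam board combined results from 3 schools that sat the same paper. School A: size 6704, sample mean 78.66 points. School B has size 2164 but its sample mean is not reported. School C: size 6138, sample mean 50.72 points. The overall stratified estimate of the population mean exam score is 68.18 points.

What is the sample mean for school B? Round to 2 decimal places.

N = 6704 + 2164 + 6138 = 15006.
Overall total = μ·N = 68.18·15006 = 1023109.08.
Subtract the known strata: 6704·78.66 + 6138·50.72 = 838656.
Remaining total for school B: 1023109.08 − 838656 = 184453.08.
Divide by its size: 184453.08 / 2164 = 85.2371... → 85.24.

85.24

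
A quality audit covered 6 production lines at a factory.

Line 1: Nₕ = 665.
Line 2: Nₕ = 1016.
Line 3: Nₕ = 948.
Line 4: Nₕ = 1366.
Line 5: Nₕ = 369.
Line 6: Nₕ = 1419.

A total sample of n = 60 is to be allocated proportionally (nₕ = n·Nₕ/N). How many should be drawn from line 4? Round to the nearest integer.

14

N = 665 + 1016 + 948 + 1366 + 369 + 1419 = 5783.
n_4 = 60·1366/5783 = 14.173... → 14.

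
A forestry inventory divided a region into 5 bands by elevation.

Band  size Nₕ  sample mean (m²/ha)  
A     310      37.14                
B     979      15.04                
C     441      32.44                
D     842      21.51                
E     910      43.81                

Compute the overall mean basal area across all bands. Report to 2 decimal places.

28.29

N = 310 + 979 + 441 + 842 + 910 = 3482.
Weight each subgroup mean by Nₕ/N and sum.
Σ Nₕx̄ₕ = 310·37.14 + 979·15.04 + 441·32.44 + 842·21.51 + 910·43.81 = 11513.4 + 14724.16 + 14306.04 + 18111.42 + 39867.1 = 98522.12.
Divide by N: 98522.12 / 3482 = 28.2947... → 28.29.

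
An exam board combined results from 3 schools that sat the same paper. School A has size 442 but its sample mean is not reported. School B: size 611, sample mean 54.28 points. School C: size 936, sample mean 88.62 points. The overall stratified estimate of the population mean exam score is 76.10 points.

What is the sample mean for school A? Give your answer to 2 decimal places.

N = 442 + 611 + 936 = 1989.
Overall total = μ·N = 76.10·1989 = 151362.9.
Subtract the known strata: 611·54.28 + 936·88.62 = 116113.4.
Remaining total for school A: 151362.9 − 116113.4 = 35249.5.
Divide by its size: 35249.5 / 442 = 79.75 → 79.75.

79.75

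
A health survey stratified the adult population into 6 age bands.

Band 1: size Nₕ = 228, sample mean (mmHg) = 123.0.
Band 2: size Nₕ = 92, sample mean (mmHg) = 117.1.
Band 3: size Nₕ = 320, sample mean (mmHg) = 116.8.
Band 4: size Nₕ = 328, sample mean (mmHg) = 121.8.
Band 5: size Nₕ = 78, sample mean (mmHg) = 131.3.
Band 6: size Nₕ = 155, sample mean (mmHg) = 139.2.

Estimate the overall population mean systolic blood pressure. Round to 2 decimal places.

x̄_st = (Σ Nₕx̄ₕ) / (Σ Nₕ) = (228·123.0 + 92·117.1 + 320·116.8 + 328·121.8 + 78·131.3 + 155·139.2) / 1201
= 147961 / 1201 = 123.1982... → 123.20.

123.20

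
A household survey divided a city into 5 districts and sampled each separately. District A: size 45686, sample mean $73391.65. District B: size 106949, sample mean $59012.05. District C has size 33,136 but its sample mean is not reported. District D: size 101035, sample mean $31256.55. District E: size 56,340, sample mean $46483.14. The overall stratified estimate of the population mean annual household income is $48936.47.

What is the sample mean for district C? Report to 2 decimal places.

40778.54

N = 45686 + 106949 + 33136 + 101035 + 56340 = 343146.
Overall total = μ·N = 48936.47·343146 = 16792353934.62.
Subtract the known strata: 45686·73391.65 + 106949·59012.05 + 101035·31256.55 + 56340·46483.14 = 15441116294.2.
Remaining total for district C: 16792353934.62 − 15441116294.2 = 1351237640.42.
Divide by its size: 1351237640.42 / 33136 = 40778.5382... → 40778.54.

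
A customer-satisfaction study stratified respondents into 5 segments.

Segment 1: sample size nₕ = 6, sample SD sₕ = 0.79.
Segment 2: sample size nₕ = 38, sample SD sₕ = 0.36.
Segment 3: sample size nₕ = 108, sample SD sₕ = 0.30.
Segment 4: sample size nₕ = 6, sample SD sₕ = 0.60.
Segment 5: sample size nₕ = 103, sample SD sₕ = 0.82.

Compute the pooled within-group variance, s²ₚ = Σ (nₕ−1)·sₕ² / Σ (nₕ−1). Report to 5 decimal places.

0.34348

1: (6−1)·0.79² = 5·0.6241 = 3.1205
2: (38−1)·0.36² = 37·0.1296 = 4.7952
3: (108−1)·0.30² = 107·0.09 = 9.63
4: (6−1)·0.60² = 5·0.36 = 1.8
5: (103−1)·0.82² = 102·0.6724 = 68.5848
Numerator = 87.9305; denominator = Σ(nₕ−1) = 256.
s²ₚ = 87.9305/256 = 0.3434785... → 0.34348.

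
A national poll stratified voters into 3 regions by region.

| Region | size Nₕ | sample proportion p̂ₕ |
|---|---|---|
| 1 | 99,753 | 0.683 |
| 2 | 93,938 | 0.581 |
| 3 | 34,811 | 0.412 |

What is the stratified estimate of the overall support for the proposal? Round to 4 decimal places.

0.5998

Wₕ = Nₕ/N with N = 228502: 0.4366, 0.4111, 0.1523.
p̂_st = 0.4366·0.683 + 0.4111·0.581 + 0.1523·0.412 ≈ 0.599782... → 0.5998.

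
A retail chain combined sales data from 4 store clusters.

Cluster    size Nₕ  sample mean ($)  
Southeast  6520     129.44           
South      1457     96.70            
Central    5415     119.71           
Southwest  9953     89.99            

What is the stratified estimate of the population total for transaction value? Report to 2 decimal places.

2528740.82

Estimate total by summing Nₕ·x̄ₕ over strata.
6520·129.44 + 1457·96.70 + 5415·119.71 + 9953·89.99 = 843948.8 + 140891.9 + 648229.65 + 895670.47 = 2528740.82.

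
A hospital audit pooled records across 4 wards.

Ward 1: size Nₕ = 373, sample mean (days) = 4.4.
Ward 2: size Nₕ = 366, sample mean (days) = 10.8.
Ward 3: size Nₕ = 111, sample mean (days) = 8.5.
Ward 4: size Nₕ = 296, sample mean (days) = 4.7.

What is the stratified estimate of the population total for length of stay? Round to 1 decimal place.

7928.7

Estimate total by summing Nₕ·x̄ₕ over strata.
373·4.4 + 366·10.8 + 111·8.5 + 296·4.7 = 1641.2 + 3952.8 + 943.5 + 1391.2 = 7928.7.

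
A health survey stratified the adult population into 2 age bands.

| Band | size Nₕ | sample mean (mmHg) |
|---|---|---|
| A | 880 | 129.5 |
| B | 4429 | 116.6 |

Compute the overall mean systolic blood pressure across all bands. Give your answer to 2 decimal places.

118.74

N = 880 + 4429 = 5309.
The stratified mean weights each stratum mean by its population share Nₕ/N.
Σ Nₕx̄ₕ = 880·129.5 + 4429·116.6 = 113960 + 516421.4 = 630381.4.
Divide by N: 630381.4 / 5309 = 118.7383... → 118.74.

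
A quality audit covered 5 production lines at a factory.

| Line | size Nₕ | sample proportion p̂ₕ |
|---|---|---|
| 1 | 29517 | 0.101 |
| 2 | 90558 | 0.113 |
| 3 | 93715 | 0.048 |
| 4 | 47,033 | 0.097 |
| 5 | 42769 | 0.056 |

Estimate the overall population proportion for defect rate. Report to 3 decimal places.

0.081

N = 29517 + 90558 + 93715 + 47033 + 42769 = 303592.
Overall proportion = Σ (Nₕ/N)·p̂ₕ.
Σ Nₕp̂ₕ = 2981.217 + 10233.054 + 4498.32 + 4562.201 + 2395.064 = 24669.856.
24669.856 / 303592 = 0.08126... → 0.081.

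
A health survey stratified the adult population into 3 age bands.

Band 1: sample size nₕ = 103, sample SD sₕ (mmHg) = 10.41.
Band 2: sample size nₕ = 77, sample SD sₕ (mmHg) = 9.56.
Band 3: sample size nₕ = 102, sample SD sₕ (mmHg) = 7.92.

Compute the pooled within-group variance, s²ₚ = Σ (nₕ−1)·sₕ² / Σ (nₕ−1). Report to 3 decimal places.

Degrees of freedom: 102 + 76 + 101 = 279.
Σ(nₕ−1)sₕ² = 102·108.3681 + 76·91.3936 + 101·62.7264 = 24334.8262.
s²ₚ = 24334.8262 / 279 = 87.22160... → 87.222.

87.222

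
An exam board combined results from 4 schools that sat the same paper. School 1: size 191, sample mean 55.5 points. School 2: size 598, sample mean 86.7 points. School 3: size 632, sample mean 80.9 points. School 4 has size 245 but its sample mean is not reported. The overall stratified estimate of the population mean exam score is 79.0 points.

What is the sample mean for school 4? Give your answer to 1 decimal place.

73.6

Σ Nₕx̄ₕ = N·μ, so 245·x̄_4 = 1666·79.0 − (191·55.5 + 598·86.7 + 632·80.9).
= 131614 − 113575.9 = 18038.1.
x̄_4 = 18038.1 / 245 = 73.625... → 73.6.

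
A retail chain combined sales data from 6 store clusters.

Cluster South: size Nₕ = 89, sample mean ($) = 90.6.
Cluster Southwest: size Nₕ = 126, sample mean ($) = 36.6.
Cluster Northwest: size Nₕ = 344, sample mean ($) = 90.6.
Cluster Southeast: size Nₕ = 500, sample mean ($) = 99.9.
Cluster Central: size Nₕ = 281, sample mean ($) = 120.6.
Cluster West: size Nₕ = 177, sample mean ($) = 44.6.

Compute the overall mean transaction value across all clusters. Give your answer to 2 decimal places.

N = 1517; weights Wₕ = Nₕ/N = (0.0587, 0.0831, 0.2268, 0.3296, 0.1852, 0.1167).
x̄_st = Σ Wₕ·x̄ₕ = 0.0587·90.6 + 0.0831·36.6 + 0.2268·90.6 + 0.3296·99.9 + 0.1852·120.6 + 0.1167·44.6 ≈ 89.3699...
→ 89.37.

89.37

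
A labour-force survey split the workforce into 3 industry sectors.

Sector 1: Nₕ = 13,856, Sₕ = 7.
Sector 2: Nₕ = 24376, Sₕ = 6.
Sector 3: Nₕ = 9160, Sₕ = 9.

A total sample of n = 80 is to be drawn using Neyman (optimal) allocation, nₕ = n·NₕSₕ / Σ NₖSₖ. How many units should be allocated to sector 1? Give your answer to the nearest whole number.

Σ NₕSₕ = 13856·7 + 24376·6 + 9160·9 = 325688.
Share for 1: 96992/325688 = 0.29781.
n_1 = 80 × 0.29781 = 23.825... → 24.

24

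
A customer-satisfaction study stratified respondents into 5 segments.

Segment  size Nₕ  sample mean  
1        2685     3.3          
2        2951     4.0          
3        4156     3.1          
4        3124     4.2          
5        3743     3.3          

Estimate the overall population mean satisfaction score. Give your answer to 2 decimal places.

3.54

N = 2685 + 2951 + 4156 + 3124 + 3743 = 16659.
Overall mean = Σ (Nₕ/N)·x̄ₕ — weight by population share, not a simple average.
Σ Nₕx̄ₕ = 2685·3.3 + 2951·4.0 + 4156·3.1 + 3124·4.2 + 3743·3.3 = 8860.5 + 11804 + 12883.6 + 13120.8 + 12351.9 = 59020.8.
Divide by N: 59020.8 / 16659 = 3.5429... → 3.54.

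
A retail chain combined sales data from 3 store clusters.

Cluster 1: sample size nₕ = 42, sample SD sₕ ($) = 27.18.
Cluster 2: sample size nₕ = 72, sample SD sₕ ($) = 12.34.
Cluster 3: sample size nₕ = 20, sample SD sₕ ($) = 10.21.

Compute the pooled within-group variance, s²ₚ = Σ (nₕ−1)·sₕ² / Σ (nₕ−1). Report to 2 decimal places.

328.86

1: (42−1)·27.18² = 41·738.7524 = 30288.8484
2: (72−1)·12.34² = 71·152.2756 = 10811.5676
3: (20−1)·10.21² = 19·104.2441 = 1980.6379
Numerator = 43081.0539; denominator = Σ(nₕ−1) = 131.
s²ₚ = 43081.0539/131 = 328.8630... → 328.86.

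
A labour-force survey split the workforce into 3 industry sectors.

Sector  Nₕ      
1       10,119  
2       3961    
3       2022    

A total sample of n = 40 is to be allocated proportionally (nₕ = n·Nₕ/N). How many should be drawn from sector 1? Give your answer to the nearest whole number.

25

N = 10119 + 3961 + 2022 = 16102.
n_1 = 40·10119/16102 = 25.137... → 25.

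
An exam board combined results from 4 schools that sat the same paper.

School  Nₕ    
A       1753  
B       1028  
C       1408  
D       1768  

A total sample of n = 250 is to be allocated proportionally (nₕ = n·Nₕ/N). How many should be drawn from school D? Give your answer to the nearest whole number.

Share of school D = 1768/5957 = 0.29679.
Allocate 250 × 0.29679 = 74.198... → 74.

74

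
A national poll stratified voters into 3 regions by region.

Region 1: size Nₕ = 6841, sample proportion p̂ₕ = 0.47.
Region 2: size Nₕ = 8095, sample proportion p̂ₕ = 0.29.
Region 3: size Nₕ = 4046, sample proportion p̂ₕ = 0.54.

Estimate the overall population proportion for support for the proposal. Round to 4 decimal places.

0.4082

N = 6841 + 8095 + 4046 = 18982.
Overall proportion = Σ (Nₕ/N)·p̂ₕ.
Σ Nₕp̂ₕ = 3215.27 + 2347.55 + 2184.84 = 7747.66.
7747.66 / 18982 = 0.408158... → 0.4082.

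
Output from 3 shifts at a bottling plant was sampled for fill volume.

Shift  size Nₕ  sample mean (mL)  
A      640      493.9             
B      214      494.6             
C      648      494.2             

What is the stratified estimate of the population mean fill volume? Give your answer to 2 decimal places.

494.13

N = 640 + 214 + 648 = 1502.
Weight each subgroup mean by Nₕ/N and sum.
Σ Nₕx̄ₕ = 640·493.9 + 214·494.6 + 648·494.2 = 316096 + 105844.4 + 320241.6 = 742182.
Divide by N: 742182 / 1502 = 494.1292... → 494.13.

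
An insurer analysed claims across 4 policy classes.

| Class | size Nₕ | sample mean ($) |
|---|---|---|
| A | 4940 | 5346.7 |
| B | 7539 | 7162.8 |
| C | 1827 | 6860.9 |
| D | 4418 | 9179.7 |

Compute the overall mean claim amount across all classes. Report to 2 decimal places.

7130.09

N = 4940 + 7539 + 1827 + 4418 = 18724.
Overall mean = Σ (Nₕ/N)·x̄ₕ — weight by population share, not a simple average.
Σ Nₕx̄ₕ = 4940·5346.7 + 7539·7162.8 + 1827·6860.9 + 4418·9179.7 = 26412698 + 54000349.2 + 12534864.3 + 40555914.6 = 133503826.1.
Divide by N: 133503826.1 / 18724 = 7130.0911... → 7130.09.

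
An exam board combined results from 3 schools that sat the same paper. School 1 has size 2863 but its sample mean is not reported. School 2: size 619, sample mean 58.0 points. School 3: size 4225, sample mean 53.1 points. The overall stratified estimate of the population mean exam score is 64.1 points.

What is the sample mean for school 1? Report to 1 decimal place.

Σ Nₕx̄ₕ = N·μ, so 2863·x̄_1 = 7707·64.1 − (619·58.0 + 4225·53.1).
= 494018.7 − 260249.5 = 233769.2.
x̄_1 = 233769.2 / 2863 = 81.652... → 81.7.

81.7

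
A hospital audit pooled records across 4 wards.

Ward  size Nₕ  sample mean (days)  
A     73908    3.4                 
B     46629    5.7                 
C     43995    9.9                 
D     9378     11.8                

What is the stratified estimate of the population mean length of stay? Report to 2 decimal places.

x̄_st = (Σ Nₕx̄ₕ) / (Σ Nₕ) = (73908·3.4 + 46629·5.7 + 43995·9.9 + 9378·11.8) / 173910
= 1063283.4 / 173910 = 6.1140... → 6.11.

6.11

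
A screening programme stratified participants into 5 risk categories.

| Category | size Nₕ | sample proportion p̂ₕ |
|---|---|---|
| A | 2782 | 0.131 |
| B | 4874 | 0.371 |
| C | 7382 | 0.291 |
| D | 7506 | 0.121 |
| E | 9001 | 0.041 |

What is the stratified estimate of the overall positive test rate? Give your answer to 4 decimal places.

0.1775

N = 2782 + 4874 + 7382 + 7506 + 9001 = 31545.
Overall proportion = Σ (Nₕ/N)·p̂ₕ.
Σ Nₕp̂ₕ = 364.442 + 1808.254 + 2148.162 + 908.226 + 369.041 = 5598.125.
5598.125 / 31545 = 0.177465... → 0.1775.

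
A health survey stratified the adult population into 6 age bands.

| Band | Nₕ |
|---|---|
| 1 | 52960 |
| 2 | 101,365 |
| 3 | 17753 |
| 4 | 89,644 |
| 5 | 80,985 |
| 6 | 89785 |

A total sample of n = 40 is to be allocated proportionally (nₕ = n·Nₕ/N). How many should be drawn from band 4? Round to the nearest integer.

N = 52960 + 101365 + 17753 + 89644 + 80985 + 89785 = 432492.
n_4 = 40·89644/432492 = 8.291... → 8.

8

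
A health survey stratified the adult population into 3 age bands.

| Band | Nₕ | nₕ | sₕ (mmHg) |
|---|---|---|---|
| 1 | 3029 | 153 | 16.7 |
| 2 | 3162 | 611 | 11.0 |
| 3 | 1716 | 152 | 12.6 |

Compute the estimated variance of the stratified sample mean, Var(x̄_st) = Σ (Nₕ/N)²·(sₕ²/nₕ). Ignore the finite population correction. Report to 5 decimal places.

0.34836

N = 7907; Wₕ = Nₕ/N.
band 1: (3029/7907)²·16.7²/153 = 0.26749556
band 2: (3162/7907)²·11.0²/611 = 0.03166973
band 3: (1716/7907)²·12.6²/152 = 0.04919360
Sum = 0.34835889 → 0.34836.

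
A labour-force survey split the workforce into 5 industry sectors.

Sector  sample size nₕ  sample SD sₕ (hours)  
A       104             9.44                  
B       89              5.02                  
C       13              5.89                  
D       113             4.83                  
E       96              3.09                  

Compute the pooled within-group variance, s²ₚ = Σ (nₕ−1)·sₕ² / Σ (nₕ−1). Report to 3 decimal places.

37.396

Degrees of freedom: 103 + 88 + 12 + 112 + 95 = 410.
Σ(nₕ−1)sₕ² = 103·89.1136 + 88·25.2004 + 12·34.6921 + 112·23.3289 + 95·9.5481 = 15332.5475.
s²ₚ = 15332.5475 / 410 = 37.39646... → 37.396.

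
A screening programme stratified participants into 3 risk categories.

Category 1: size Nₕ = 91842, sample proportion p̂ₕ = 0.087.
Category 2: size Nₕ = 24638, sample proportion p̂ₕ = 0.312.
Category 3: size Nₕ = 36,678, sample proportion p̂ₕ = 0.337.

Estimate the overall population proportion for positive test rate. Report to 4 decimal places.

Wₕ = Nₕ/N with N = 153158: 0.5997, 0.1609, 0.2395.
p̂_st = 0.5997·0.087 + 0.1609·0.312 + 0.2395·0.337 ≈ 0.183065... → 0.1831.

0.1831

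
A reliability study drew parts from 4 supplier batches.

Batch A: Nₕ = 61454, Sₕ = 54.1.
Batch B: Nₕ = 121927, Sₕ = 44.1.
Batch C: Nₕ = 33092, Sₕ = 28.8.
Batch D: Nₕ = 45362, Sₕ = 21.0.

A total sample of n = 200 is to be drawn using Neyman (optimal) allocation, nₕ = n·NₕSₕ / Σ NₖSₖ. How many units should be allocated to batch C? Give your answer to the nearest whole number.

A: NₕSₕ = 61454·54.1 = 3324661.4
B: NₕSₕ = 121927·44.1 = 5376980.7
C: NₕSₕ = 33092·28.8 = 953049.6
D: NₕSₕ = 45362·21.0 = 952602
Σ NₕSₕ = 10607293.7.
n_C = 200·953049.6/10607293.7 = 17.970... → 18.

18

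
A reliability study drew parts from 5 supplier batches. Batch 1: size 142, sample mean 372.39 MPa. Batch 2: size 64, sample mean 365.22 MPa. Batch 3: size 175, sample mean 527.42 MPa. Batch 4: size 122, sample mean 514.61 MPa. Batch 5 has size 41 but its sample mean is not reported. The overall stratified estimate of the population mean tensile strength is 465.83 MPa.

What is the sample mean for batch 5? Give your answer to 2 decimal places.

538.47

N = 142 + 64 + 175 + 122 + 41 = 544.
Overall total = μ·N = 465.83·544 = 253411.52.
Subtract the known strata: 142·372.39 + 64·365.22 + 175·527.42 + 122·514.61 = 231334.38.
Remaining total for batch 5: 253411.52 − 231334.38 = 22077.14.
Divide by its size: 22077.14 / 41 = 538.4668... → 538.47.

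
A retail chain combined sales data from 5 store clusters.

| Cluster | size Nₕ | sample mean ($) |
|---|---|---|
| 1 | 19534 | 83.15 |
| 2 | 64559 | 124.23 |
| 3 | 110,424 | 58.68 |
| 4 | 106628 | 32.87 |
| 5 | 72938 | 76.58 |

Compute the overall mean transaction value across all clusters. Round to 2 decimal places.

N = 374083; weights Wₕ = Nₕ/N = (0.0522, 0.1726, 0.2952, 0.2850, 0.1950).
x̄_st = Σ Wₕ·x̄ₕ = 0.0522·83.15 + 0.1726·124.23 + 0.2952·58.68 + 0.2850·32.87 + 0.1950·76.58 ≈ 67.4036...
→ 67.40.

67.40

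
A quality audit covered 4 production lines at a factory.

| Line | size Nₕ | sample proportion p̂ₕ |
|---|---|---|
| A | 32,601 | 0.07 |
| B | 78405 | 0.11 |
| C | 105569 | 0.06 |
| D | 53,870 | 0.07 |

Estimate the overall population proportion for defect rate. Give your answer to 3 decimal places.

Wₕ = Nₕ/N with N = 270445: 0.1205, 0.2899, 0.3904, 0.1992.
p̂_st = 0.1205·0.07 + 0.2899·0.11 + 0.3904·0.06 + 0.1992·0.07 ≈ 0.07769... → 0.078.

0.078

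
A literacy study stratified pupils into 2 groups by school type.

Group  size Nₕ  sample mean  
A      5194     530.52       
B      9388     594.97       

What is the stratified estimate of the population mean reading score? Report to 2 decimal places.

572.01

N = 14582; weights Wₕ = Nₕ/N = (0.3562, 0.6438).
x̄_st = Σ Wₕ·x̄ₕ = 0.3562·530.52 + 0.6438·594.97 ≈ 572.0134...
→ 572.01.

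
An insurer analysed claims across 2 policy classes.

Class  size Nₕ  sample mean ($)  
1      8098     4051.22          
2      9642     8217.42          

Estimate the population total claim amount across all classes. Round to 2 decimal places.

Estimate total by summing Nₕ·x̄ₕ over strata.
8098·4051.22 + 9642·8217.42 = 32806779.56 + 79232363.64 = 112039143.20.

112039143.20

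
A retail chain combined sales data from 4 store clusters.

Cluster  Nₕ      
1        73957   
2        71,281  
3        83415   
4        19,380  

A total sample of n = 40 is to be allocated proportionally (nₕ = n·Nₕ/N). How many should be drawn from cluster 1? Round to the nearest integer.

12

Share of cluster 1 = 73957/248033 = 0.29817.
Allocate 40 × 0.29817 = 11.927... → 12.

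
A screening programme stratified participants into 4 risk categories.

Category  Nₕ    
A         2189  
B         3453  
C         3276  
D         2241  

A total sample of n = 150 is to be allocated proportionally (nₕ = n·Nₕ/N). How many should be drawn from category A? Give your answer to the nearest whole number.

Share of category A = 2189/11159 = 0.19616.
Allocate 150 × 0.19616 = 29.425... → 29.

29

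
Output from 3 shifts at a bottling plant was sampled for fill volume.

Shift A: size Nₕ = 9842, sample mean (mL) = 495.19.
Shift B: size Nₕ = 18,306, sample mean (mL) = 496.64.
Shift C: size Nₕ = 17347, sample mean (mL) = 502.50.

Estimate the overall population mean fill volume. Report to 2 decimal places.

498.56

x̄_st = (Σ Nₕx̄ₕ) / (Σ Nₕ) = (9842·495.19 + 18306·496.64 + 17347·502.50) / 45495
= 22682019.32 / 45495 = 498.5607... → 498.56.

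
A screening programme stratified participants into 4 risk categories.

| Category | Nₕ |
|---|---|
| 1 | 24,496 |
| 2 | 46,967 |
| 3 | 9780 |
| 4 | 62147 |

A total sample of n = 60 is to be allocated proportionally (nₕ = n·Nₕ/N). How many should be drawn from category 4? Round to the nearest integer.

26

Share of category 4 = 62147/143390 = 0.43341.
Allocate 60 × 0.43341 = 26.005... → 26.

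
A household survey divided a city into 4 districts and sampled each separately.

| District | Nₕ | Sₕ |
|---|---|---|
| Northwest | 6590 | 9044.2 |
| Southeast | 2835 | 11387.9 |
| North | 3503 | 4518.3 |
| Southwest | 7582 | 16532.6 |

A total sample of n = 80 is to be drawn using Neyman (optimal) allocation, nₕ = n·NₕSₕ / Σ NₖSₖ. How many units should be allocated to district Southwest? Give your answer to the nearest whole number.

Northwest: NₕSₕ = 6590·9044.2 = 59601278
Southeast: NₕSₕ = 2835·11387.9 = 32284696.5
North: NₕSₕ = 3503·4518.3 = 15827604.9
Southwest: NₕSₕ = 7582·16532.6 = 125350173.2
Σ NₕSₕ = 233063752.6.
n_Southwest = 80·125350173.2/233063752.6 = 43.027... → 43.

43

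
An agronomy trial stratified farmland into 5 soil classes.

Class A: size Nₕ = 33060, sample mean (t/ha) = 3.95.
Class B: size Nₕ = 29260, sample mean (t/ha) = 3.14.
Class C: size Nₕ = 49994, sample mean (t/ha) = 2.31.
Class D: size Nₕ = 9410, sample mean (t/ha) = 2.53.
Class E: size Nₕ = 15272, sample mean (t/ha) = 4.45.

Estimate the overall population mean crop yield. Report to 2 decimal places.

x̄_st = (Σ Nₕx̄ₕ) / (Σ Nₕ) = (33060·3.95 + 29260·3.14 + 49994·2.31 + 9410·2.53 + 15272·4.45) / 136996
= 429717.24 / 136996 = 3.1367... → 3.14.

3.14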